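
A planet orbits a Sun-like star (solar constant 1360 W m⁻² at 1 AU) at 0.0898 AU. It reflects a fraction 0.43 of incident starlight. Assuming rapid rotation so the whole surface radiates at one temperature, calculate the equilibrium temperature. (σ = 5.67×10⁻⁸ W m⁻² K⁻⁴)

Flux at 0.0898 AU: S = 1360/0.0898² = 1.69×10⁵ W m⁻².
Energy balance: absorbed = emitted ⇒ πR²·S(1−A) = 4πR²·σT_eq⁴, so T_eq⁴ = S(1−A)/(4σ).
T_eq = [1.69×10⁵ × 0.57 / (4 × 5.67×10⁻⁸)]^(1/4) = (4.24×10¹¹)^(1/4) = 807 K.

T_eq ≈ 807 K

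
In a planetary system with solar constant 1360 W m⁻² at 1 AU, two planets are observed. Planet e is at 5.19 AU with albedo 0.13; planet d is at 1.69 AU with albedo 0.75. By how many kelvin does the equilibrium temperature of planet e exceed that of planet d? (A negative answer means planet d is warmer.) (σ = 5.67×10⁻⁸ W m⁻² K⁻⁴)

T_eq = [S₀(1−A)/(4σd²)]^(1/4), so T ∝ (1−A)^(1/4) / √d.
T₁ = [1360×0.87/(4×5.67×10⁻⁸×5.19²)]^(1/4) = 117.97 K.
T₂ = [1360×0.25/(4×5.67×10⁻⁸×1.69²)]^(1/4) = 151.36 K.

ΔT ≈ -33.4 K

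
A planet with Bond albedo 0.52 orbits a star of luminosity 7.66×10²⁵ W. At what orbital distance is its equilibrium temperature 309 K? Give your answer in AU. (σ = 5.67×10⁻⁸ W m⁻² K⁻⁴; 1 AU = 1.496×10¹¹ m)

From T_eq⁴ = L(1−A)/(16πσd²): d = √[L(1−A)/(16πσT_eq⁴)].
d = √[7.66×10²⁵ × 0.48 / (16π × 5.67×10⁻⁸ × (309)⁴)] = 3.76×10¹⁰ m = 0.251 AU.

d ≈ 0.251 AU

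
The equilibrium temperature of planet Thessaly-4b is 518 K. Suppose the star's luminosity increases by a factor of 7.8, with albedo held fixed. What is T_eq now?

T_eq ∝ L^(1/4) · d^(−1/2).
T′ = 518 × 7.8^(1/4) = 866 K.

T_eq ≈ 866 K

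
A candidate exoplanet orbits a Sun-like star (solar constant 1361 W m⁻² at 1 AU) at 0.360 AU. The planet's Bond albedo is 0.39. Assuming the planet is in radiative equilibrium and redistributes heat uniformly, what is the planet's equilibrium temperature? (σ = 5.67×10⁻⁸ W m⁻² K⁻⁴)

Flux at 0.360 AU: S = 1361/0.360² = 1.05×10⁴ W m⁻².
Energy balance: absorbed = emitted ⇒ πR²·S(1−A) = 4πR²·σT_eq⁴, so T_eq⁴ = S(1−A)/(4σ).
T_eq = [1.05×10⁴ × 0.61 / (4 × 5.67×10⁻⁸)]^(1/4) = (2.82×10¹⁰)^(1/4) = 410 K.

T_eq ≈ 410 K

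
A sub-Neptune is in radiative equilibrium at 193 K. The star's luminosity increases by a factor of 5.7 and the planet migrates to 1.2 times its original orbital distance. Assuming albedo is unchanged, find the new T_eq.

T_eq ≈ 272 K

T_eq ∝ L^(1/4) · d^(−1/2).
T′ = 193 × 5.7^(1/4) / 1.2^(1/2) = 272 K.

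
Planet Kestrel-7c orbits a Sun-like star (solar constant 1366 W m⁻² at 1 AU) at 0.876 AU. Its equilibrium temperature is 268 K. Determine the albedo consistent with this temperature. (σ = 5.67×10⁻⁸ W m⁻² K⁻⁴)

Flux at 0.876 AU: S = 1366/0.876² = 1780 W m⁻².
From T_eq⁴ = S(1−A)/(4σ): 1−A = 4σT_eq⁴/S.
1−A = 4 × 5.67×10⁻⁸ × (268)⁴ / 1780 = 0.657.

A ≈ 0.34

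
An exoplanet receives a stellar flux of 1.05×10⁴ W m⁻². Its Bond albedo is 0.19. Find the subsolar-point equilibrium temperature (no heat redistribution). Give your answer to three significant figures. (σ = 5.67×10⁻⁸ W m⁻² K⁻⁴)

T_ss ≈ 622 K

At the subsolar point the surface absorbs S(1−A) and emits σT⁴ per unit area — no factor of 4, since only the local patch is in balance.
T = [1.05×10⁴ × 0.81 / 5.67×10⁻⁸]^(1/4) = (1.50×10¹¹)^(1/4) = 622 K.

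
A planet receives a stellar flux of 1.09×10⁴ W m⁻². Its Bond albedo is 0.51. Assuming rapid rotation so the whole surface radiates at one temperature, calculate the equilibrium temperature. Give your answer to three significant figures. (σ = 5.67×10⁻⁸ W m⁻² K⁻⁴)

T_eq ≈ 392 K

Energy balance: absorbed = emitted ⇒ πR²·S(1−A) = 4πR²·σT_eq⁴, so T_eq⁴ = S(1−A)/(4σ).
T_eq = [1.09×10⁴ × 0.49 / (4 × 5.67×10⁻⁸)]^(1/4) = (2.35×10¹⁰)^(1/4) = 392 K.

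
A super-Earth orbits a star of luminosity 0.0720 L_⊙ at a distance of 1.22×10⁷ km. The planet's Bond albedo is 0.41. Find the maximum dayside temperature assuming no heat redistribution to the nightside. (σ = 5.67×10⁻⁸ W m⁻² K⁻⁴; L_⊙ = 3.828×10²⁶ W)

T_ss ≈ 626 K

d = 1.22×10⁷ km = 1.22×10¹⁰ m.
L = 0.0720 × 3.828×10²⁶ = 2.76×10²⁵ W.
Flux: S = L/(4πd²) = 2.76×10²⁵/(4π×(1.22×10¹⁰)²) = 1.47×10⁴ W m⁻².
With no redistribution each surface element balances locally: S(1−A) = σT⁴.
T = [1.47×10⁴ × 0.59 / 5.67×10⁻⁸]^(1/4) = (1.53×10¹¹)^(1/4) = 626 K.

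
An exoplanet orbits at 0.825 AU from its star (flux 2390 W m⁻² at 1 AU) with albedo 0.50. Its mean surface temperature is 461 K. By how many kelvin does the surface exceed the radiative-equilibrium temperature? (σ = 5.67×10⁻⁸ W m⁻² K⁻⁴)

ΔT ≈ 164.4 K

S = 2390/0.825² = 3511 W m⁻².
T_eq = [S(1−A)/(4σ)]^(1/4) = [3511×0.50/(4×5.67×10⁻⁸)]^(1/4) = 296.6 K.
ΔT = T_surf − T_eq = 461 − 296.6.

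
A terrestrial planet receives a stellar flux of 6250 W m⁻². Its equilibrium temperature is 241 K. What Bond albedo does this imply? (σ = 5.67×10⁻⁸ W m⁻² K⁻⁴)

A ≈ 0.88

From T_eq⁴ = S(1−A)/(4σ): 1−A = 4σT_eq⁴/S.
1−A = 4 × 5.67×10⁻⁸ × (241)⁴ / 6250 = 0.122.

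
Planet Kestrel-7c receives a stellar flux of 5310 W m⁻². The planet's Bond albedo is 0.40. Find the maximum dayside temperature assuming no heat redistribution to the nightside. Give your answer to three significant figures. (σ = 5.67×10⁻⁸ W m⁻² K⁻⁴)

T_ss ≈ 487 K

With no redistribution each surface element balances locally: S(1−A) = σT⁴.
T = [5310 × 0.60 / 5.67×10⁻⁸]^(1/4) = (5.62×10¹⁰)^(1/4) = 487 K.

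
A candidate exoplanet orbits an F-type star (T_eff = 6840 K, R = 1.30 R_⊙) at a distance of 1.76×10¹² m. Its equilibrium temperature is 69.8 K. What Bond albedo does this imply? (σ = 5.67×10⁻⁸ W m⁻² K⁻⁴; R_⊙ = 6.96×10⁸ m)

R_⋆ = 1.30 × 6.96×10⁸ = 9.05×10⁸ m.
L = 4πR_⋆²σT_⋆⁴ = 4π(9.05×10⁸)² × 5.67×10⁻⁸ × (6840)⁴ = 1.28×10²⁷ W.
S = L/(4πd²) = 32.8 W m⁻².
From T_eq⁴ = S(1−A)/(4σ): 1−A = 4σT_eq⁴/S.
1−A = 4 × 5.67×10⁻⁸ × (69.8)⁴ / 32.8 = 0.164.

A ≈ 0.84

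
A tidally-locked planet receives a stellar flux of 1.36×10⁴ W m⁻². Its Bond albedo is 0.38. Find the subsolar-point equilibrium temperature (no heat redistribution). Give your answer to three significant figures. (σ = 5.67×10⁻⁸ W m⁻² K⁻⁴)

At the subsolar point the surface absorbs S(1−A) and emits σT⁴ per unit area — no factor of 4, since only the local patch is in balance.
T = [1.36×10⁴ × 0.62 / 5.67×10⁻⁸]^(1/4) = (1.49×10¹¹)^(1/4) = 621 K.

T_ss ≈ 621 K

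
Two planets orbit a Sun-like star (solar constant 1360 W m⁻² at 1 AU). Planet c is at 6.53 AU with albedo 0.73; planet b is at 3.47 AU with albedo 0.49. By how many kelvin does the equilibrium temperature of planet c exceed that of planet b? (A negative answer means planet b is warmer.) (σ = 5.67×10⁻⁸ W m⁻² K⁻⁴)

ΔT ≈ -47.7 K

T_eq = [S₀(1−A)/(4σd²)]^(1/4), so T ∝ (1−A)^(1/4) / √d.
T₁ = [1360×0.27/(4×5.67×10⁻⁸×6.53²)]^(1/4) = 78.50 K.
T₂ = [1360×0.51/(4×5.67×10⁻⁸×3.47²)]^(1/4) = 126.24 K.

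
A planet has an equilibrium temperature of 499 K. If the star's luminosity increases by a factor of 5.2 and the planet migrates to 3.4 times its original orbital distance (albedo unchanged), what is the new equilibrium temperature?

T_eq ∝ L^(1/4) · d^(−1/2).
T′ = 499 × 5.2^(1/4) / 3.4^(1/2) = 409 K.

T_eq ≈ 409 K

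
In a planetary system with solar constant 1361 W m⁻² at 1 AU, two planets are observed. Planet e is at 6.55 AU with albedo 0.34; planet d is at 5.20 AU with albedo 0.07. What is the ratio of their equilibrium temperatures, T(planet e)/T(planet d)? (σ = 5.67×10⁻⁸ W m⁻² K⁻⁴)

T₁/T₂ ≈ 0.818

T_eq = [S₀(1−A)/(4σd²)]^(1/4), so T ∝ (1−A)^(1/4) / √d.
T₁ = [1361×0.66/(4×5.67×10⁻⁸×6.55²)]^(1/4) = 98.02 K.
T₂ = [1361×0.93/(4×5.67×10⁻⁸×5.20²)]^(1/4) = 119.86 K.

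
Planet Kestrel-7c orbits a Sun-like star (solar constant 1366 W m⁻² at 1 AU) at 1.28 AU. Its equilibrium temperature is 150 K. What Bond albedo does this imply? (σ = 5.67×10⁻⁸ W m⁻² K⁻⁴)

A ≈ 0.86

Flux at 1.28 AU: S = 1366/1.28² = 834 W m⁻².
From T_eq⁴ = S(1−A)/(4σ): 1−A = 4σT_eq⁴/S.
1−A = 4 × 5.67×10⁻⁸ × (150)⁴ / 834 = 0.138.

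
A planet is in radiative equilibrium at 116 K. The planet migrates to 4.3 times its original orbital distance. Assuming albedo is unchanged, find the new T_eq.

T_eq ≈ 55.9 K

T_eq ∝ L^(1/4) · d^(−1/2).
T′ = 116 / 4.3^(1/2) = 55.9 K.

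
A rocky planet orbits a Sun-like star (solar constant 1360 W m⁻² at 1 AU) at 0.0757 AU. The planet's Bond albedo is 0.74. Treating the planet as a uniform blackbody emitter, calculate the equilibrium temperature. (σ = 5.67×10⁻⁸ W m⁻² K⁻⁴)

T_eq ≈ 722 K

Flux at 0.0757 AU: S = 1360/0.0757² = 2.37×10⁵ W m⁻².
Energy balance: absorbed = emitted ⇒ πR²·S(1−A) = 4πR²·σT_eq⁴, so T_eq⁴ = S(1−A)/(4σ).
T_eq = [2.37×10⁵ × 0.26 / (4 × 5.67×10⁻⁸)]^(1/4) = (2.72×10¹¹)^(1/4) = 722 K.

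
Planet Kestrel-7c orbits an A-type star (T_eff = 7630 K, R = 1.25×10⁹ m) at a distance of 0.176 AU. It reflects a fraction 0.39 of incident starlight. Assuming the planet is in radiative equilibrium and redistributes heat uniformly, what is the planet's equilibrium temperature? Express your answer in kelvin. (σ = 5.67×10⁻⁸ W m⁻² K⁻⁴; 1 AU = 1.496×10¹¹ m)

d = 0.176 AU = 2.63×10¹⁰ m.
L = 4πR_⋆²σT_⋆⁴ = 4π(1.25×10⁹)² × 5.67×10⁻⁸ × (7630)⁴ = 3.77×10²⁷ W.
S = L/(4πd²) = 4.33×10⁵ W m⁻².
Energy balance: absorbed = emitted ⇒ πR²·S(1−A) = 4πR²·σT_eq⁴, so T_eq⁴ = S(1−A)/(4σ).
T_eq = [4.33×10⁵ × 0.61 / (4 × 5.67×10⁻⁸)]^(1/4) = (1.16×10¹²)^(1/4) = 1040 K.

T_eq ≈ 1040 K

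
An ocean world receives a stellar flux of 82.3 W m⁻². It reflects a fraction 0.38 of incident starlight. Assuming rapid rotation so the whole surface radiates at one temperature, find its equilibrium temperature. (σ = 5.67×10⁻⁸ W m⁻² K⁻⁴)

T_eq ≈ 122 K

Energy balance: absorbed = emitted ⇒ πR²·S(1−A) = 4πR²·σT_eq⁴, so T_eq⁴ = S(1−A)/(4σ).
T_eq = [82.3 × 0.62 / (4 × 5.67×10⁻⁸)]^(1/4) = (2.25×10⁸)^(1/4) = 122 K.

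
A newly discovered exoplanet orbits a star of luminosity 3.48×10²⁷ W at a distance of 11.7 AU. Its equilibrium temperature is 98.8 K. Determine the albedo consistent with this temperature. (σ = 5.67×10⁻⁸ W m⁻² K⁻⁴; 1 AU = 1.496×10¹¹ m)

A ≈ 0.76

d = 11.7 AU = 1.75×10¹² m.
Flux: S = L/(4πd²) = 3.48×10²⁷/(4π×(1.75×10¹²)²) = 90.4 W m⁻².
From T_eq⁴ = S(1−A)/(4σ): 1−A = 4σT_eq⁴/S.
1−A = 4 × 5.67×10⁻⁸ × (98.8)⁴ / 90.4 = 0.239.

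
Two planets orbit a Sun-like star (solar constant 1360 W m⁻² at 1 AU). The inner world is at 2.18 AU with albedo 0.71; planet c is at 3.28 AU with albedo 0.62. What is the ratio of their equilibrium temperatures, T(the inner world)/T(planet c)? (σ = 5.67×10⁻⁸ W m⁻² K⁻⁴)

T_eq = [S₀(1−A)/(4σd²)]^(1/4), so T ∝ (1−A)^(1/4) / √d.
T₁ = [1360×0.29/(4×5.67×10⁻⁸×2.18²)]^(1/4) = 138.31 K.
T₂ = [1360×0.38/(4×5.67×10⁻⁸×3.28²)]^(1/4) = 120.64 K.

T₁/T₂ ≈ 1.146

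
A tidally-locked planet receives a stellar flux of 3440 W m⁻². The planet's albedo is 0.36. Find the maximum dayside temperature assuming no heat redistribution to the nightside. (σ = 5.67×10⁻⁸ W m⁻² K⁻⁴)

With no redistribution each surface element balances locally: S(1−A) = σT⁴.
T = [3440 × 0.64 / 5.67×10⁻⁸]^(1/4) = (3.88×10¹⁰)^(1/4) = 444 K.

T_ss ≈ 444 K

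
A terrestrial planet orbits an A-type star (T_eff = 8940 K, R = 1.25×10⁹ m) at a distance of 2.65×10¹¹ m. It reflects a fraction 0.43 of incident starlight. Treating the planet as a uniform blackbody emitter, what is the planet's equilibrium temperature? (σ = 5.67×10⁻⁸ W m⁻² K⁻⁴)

L = 4πR_⋆²σT_⋆⁴ = 4π(1.25×10⁹)² × 5.67×10⁻⁸ × (8940)⁴ = 7.11×10²⁷ W.
S = L/(4πd²) = 8060 W m⁻².
Energy balance: absorbed = emitted ⇒ πR²·S(1−A) = 4πR²·σT_eq⁴, so T_eq⁴ = S(1−A)/(4σ).
T_eq = [8060 × 0.57 / (4 × 5.67×10⁻⁸)]^(1/4) = (2.03×10¹⁰)^(1/4) = 377 K.

T_eq ≈ 377 K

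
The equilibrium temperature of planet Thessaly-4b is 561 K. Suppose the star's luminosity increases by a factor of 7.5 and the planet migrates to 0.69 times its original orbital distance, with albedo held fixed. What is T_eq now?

T_eq ∝ L^(1/4) · d^(−1/2).
T′ = 561 × 7.5^(1/4) / 0.69^(1/2) = 1120 K.

T_eq ≈ 1120 K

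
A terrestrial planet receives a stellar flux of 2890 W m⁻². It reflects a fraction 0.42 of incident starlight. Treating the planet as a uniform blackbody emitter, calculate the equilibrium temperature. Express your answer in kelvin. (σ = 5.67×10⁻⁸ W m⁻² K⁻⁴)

T_eq ≈ 293 K

Energy balance: absorbed = emitted ⇒ πR²·S(1−A) = 4πR²·σT_eq⁴, so T_eq⁴ = S(1−A)/(4σ).
T_eq = [2890 × 0.58 / (4 × 5.67×10⁻⁸)]^(1/4) = (7.39×10⁹)^(1/4) = 293 K.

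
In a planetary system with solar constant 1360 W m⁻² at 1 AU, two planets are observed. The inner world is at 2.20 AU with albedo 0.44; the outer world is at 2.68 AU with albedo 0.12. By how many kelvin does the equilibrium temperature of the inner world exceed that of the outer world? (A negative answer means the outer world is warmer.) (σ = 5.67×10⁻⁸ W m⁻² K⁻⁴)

T_eq = [S₀(1−A)/(4σd²)]^(1/4), so T ∝ (1−A)^(1/4) / √d.
T₁ = [1360×0.56/(4×5.67×10⁻⁸×2.20²)]^(1/4) = 162.30 K.
T₂ = [1360×0.88/(4×5.67×10⁻⁸×2.68²)]^(1/4) = 164.64 K.

ΔT ≈ -2.3 K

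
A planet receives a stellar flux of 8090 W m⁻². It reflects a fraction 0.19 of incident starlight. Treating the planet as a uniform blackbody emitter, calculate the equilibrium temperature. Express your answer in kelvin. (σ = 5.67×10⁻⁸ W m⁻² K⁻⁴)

T_eq ≈ 412 K

Energy balance: absorbed = emitted ⇒ πR²·S(1−A) = 4πR²·σT_eq⁴, so T_eq⁴ = S(1−A)/(4σ).
T_eq = [8090 × 0.81 / (4 × 5.67×10⁻⁸)]^(1/4) = (2.89×10¹⁰)^(1/4) = 412 K.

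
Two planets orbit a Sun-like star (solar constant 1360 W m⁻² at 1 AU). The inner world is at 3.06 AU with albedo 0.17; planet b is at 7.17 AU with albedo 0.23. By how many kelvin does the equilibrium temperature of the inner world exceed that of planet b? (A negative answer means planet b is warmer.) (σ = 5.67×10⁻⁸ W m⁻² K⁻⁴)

T_eq = [S₀(1−A)/(4σd²)]^(1/4), so T ∝ (1−A)^(1/4) / √d.
T₁ = [1360×0.83/(4×5.67×10⁻⁸×3.06²)]^(1/4) = 151.84 K.
T₂ = [1360×0.77/(4×5.67×10⁻⁸×7.17²)]^(1/4) = 97.35 K.

ΔT ≈ 54.5 K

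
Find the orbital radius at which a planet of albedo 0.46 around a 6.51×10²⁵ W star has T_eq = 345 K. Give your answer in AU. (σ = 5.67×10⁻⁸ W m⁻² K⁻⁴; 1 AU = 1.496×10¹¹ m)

From T_eq⁴ = L(1−A)/(16πσd²): d = √[L(1−A)/(16πσT_eq⁴)].
d = √[6.51×10²⁵ × 0.54 / (16π × 5.67×10⁻⁸ × (345)⁴)] = 2.95×10¹⁰ m = 0.197 AU.

d ≈ 0.197 AU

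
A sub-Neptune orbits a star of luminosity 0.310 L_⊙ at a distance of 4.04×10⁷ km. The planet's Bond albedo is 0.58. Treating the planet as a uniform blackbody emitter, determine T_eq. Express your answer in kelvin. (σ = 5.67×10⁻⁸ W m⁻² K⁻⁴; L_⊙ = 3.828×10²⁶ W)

T_eq ≈ 322 K

d = 4.04×10⁷ km = 4.04×10¹⁰ m.
L = 0.310 × 3.828×10²⁶ = 1.19×10²⁶ W.
Flux: S = L/(4πd²) = 1.19×10²⁶/(4π×(4.04×10¹⁰)²) = 5790 W m⁻².
Energy balance: absorbed = emitted ⇒ πR²·S(1−A) = 4πR²·σT_eq⁴, so T_eq⁴ = S(1−A)/(4σ).
T_eq = [5790 × 0.42 / (4 × 5.67×10⁻⁸)]^(1/4) = (1.07×10¹⁰)^(1/4) = 322 K.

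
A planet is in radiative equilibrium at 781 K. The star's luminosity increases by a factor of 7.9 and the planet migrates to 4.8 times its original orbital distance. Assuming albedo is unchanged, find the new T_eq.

T_eq ≈ 598 K

T_eq ∝ L^(1/4) · d^(−1/2).
T′ = 781 × 7.9^(1/4) / 4.8^(1/2) = 598 K.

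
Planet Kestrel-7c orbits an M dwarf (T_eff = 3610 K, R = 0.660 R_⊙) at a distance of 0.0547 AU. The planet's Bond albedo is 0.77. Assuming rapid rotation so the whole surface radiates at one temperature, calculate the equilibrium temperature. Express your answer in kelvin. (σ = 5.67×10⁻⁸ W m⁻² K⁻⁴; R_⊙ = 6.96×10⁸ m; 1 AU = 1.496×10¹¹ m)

T_eq ≈ 419 K

R_⋆ = 0.660 × 6.96×10⁸ = 4.59×10⁸ m.
d = 0.0547 AU = 8.18×10⁹ m.
L = 4πR_⋆²σT_⋆⁴ = 4π(4.59×10⁸)² × 5.67×10⁻⁸ × (3610)⁴ = 2.55×10²⁵ W.
S = L/(4πd²) = 3.03×10⁴ W m⁻².
Energy balance: absorbed = emitted ⇒ πR²·S(1−A) = 4πR²·σT_eq⁴, so T_eq⁴ = S(1−A)/(4σ).
T_eq = [3.03×10⁴ × 0.23 / (4 × 5.67×10⁻⁸)]^(1/4) = (3.08×10¹⁰)^(1/4) = 419 K.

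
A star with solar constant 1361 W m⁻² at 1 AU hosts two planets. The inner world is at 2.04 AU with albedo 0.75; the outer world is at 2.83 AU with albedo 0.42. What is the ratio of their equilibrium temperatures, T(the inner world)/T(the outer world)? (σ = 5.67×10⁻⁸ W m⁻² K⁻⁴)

T_eq = [S₀(1−A)/(4σd²)]^(1/4), so T ∝ (1−A)^(1/4) / √d.
T₁ = [1361×0.25/(4×5.67×10⁻⁸×2.04²)]^(1/4) = 137.79 K.
T₂ = [1361×0.58/(4×5.67×10⁻⁸×2.83²)]^(1/4) = 144.38 K.

T₁/T₂ ≈ 0.954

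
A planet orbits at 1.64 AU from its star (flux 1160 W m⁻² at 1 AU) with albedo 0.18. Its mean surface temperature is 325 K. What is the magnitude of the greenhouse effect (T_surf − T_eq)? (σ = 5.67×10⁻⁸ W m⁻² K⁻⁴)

ΔT ≈ 126.3 K

S = 1160/1.64² = 431.3 W m⁻².
T_eq = [S(1−A)/(4σ)]^(1/4) = [431.3×0.82/(4×5.67×10⁻⁸)]^(1/4) = 198.7 K.
ΔT = T_surf − T_eq = 325 − 198.7.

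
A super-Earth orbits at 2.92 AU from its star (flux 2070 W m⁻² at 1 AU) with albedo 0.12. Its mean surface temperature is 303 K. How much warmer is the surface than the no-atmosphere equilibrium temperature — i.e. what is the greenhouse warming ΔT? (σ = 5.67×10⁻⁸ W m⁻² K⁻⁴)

S = 2070/2.92² = 242.8 W m⁻².
T_eq = [S(1−A)/(4σ)]^(1/4) = [242.8×0.88/(4×5.67×10⁻⁸)]^(1/4) = 175.2 K.
ΔT = T_surf − T_eq = 303 − 175.2.

ΔT ≈ 127.8 K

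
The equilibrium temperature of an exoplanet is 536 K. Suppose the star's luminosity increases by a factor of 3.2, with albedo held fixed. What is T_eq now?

T_eq ∝ L^(1/4) · d^(−1/2).
T′ = 536 × 3.2^(1/4) = 717 K.

T_eq ≈ 717 K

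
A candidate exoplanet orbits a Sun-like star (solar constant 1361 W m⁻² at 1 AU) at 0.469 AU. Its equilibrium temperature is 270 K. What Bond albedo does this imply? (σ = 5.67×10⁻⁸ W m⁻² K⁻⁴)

A ≈ 0.81

Flux at 0.469 AU: S = 1361/0.469² = 6190 W m⁻².
From T_eq⁴ = S(1−A)/(4σ): 1−A = 4σT_eq⁴/S.
1−A = 4 × 5.67×10⁻⁸ × (270)⁴ / 6190 = 0.195.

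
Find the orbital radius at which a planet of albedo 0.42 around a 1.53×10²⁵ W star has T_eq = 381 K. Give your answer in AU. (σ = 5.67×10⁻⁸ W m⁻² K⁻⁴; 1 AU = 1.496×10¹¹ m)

d ≈ 0.0813 AU

From T_eq⁴ = L(1−A)/(16πσd²): d = √[L(1−A)/(16πσT_eq⁴)].
d = √[1.53×10²⁵ × 0.58 / (16π × 5.67×10⁻⁸ × (381)⁴)] = 1.22×10¹⁰ m = 0.0813 AU.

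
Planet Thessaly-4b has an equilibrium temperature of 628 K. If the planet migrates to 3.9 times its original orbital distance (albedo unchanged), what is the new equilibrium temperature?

T_eq ≈ 318 K

T_eq ∝ L^(1/4) · d^(−1/2).
T′ = 628 / 3.9^(1/2) = 318 K.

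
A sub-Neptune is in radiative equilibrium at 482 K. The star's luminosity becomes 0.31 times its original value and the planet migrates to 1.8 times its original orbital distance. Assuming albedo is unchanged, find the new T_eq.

T_eq ∝ L^(1/4) · d^(−1/2).
T′ = 482 × 0.31^(1/4) / 1.8^(1/2) = 268 K.

T_eq ≈ 268 K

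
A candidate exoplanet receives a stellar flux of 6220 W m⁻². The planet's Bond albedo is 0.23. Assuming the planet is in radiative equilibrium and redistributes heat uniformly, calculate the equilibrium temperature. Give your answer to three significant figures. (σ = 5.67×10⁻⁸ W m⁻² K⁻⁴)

T_eq ≈ 381 K

Energy balance: absorbed = emitted ⇒ πR²·S(1−A) = 4πR²·σT_eq⁴, so T_eq⁴ = S(1−A)/(4σ).
T_eq = [6220 × 0.77 / (4 × 5.67×10⁻⁸)]^(1/4) = (2.11×10¹⁰)^(1/4) = 381 K.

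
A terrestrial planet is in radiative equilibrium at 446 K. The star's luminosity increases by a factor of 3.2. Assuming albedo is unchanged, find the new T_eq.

T_eq ≈ 597 K

T_eq ∝ L^(1/4) · d^(−1/2).
T′ = 446 × 3.2^(1/4) = 597 K.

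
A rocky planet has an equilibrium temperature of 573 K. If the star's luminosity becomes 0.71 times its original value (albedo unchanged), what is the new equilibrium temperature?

T_eq ∝ L^(1/4) · d^(−1/2).
T′ = 573 × 0.71^(1/4) = 526 K.

T_eq ≈ 526 K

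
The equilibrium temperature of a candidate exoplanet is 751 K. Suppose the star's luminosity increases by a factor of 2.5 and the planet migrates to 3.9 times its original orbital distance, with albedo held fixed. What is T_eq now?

T_eq ∝ L^(1/4) · d^(−1/2).
T′ = 751 × 2.5^(1/4) / 3.9^(1/2) = 478 K.

T_eq ≈ 478 K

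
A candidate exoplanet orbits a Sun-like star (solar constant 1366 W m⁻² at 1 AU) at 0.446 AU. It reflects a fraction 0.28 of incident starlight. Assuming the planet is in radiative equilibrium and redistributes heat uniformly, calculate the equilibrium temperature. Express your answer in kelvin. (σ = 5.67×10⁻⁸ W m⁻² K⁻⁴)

Flux at 0.446 AU: S = 1366/0.446² = 6870 W m⁻².
Energy balance: absorbed = emitted ⇒ πR²·S(1−A) = 4πR²·σT_eq⁴, so T_eq⁴ = S(1−A)/(4σ).
T_eq = [6870 × 0.72 / (4 × 5.67×10⁻⁸)]^(1/4) = (2.18×10¹⁰)^(1/4) = 384 K.

T_eq ≈ 384 K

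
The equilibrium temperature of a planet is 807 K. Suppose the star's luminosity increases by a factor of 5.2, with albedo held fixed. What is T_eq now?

T_eq ∝ L^(1/4) · d^(−1/2).
T′ = 807 × 5.2^(1/4) = 1220 K.

T_eq ≈ 1220 K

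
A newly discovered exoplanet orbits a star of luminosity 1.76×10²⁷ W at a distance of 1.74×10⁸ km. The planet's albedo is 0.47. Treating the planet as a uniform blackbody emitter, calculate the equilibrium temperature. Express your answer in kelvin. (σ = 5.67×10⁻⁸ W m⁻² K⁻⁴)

T_eq ≈ 322 K

d = 1.74×10⁸ km = 1.74×10¹¹ m.
Flux: S = L/(4πd²) = 1.76×10²⁷/(4π×(1.74×10¹¹)²) = 4630 W m⁻².
Energy balance: absorbed = emitted ⇒ πR²·S(1−A) = 4πR²·σT_eq⁴, so T_eq⁴ = S(1−A)/(4σ).
T_eq = [4630 × 0.53 / (4 × 5.67×10⁻⁸)]^(1/4) = (1.08×10¹⁰)^(1/4) = 322 K.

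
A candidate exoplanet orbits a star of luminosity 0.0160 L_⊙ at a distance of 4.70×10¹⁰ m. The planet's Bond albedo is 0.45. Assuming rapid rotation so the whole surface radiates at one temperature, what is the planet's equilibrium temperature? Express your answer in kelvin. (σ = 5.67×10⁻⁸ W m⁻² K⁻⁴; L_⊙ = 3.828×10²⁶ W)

L = 0.0160 × 3.828×10²⁶ = 6.12×10²⁴ W.
Flux: S = L/(4πd²) = 6.12×10²⁴/(4π×(4.70×10¹⁰)²) = 221 W m⁻².
Energy balance: absorbed = emitted ⇒ πR²·S(1−A) = 4πR²·σT_eq⁴, so T_eq⁴ = S(1−A)/(4σ).
T_eq = [221 × 0.55 / (4 × 5.67×10⁻⁸)]^(1/4) = (5.35×10⁸)^(1/4) = 152 K.

T_eq ≈ 152 K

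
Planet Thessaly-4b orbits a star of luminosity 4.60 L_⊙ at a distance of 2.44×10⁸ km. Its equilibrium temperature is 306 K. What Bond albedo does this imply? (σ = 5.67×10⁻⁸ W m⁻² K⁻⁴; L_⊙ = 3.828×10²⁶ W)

d = 2.44×10⁸ km = 2.44×10¹¹ m.
L = 4.60 × 3.828×10²⁶ = 1.76×10²⁷ W.
Flux: S = L/(4πd²) = 1.76×10²⁷/(4π×(2.44×10¹¹)²) = 2350 W m⁻².
From T_eq⁴ = S(1−A)/(4σ): 1−A = 4σT_eq⁴/S.
1−A = 4 × 5.67×10⁻⁸ × (306)⁴ / 2350 = 0.845.

A ≈ 0.16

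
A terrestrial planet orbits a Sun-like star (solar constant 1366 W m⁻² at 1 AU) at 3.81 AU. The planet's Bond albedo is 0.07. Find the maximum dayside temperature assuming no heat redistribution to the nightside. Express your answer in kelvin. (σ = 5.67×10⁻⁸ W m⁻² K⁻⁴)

Flux at 3.81 AU: S = 1366/3.81² = 94.1 W m⁻².
With no redistribution each surface element balances locally: S(1−A) = σT⁴.
T = [94.1 × 0.93 / 5.67×10⁻⁸]^(1/4) = (1.54×10⁹)^(1/4) = 198 K.

T_ss ≈ 198 K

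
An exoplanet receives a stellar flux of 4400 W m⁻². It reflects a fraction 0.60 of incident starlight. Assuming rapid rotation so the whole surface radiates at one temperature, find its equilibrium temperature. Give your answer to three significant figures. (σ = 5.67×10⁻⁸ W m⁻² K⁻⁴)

Energy balance: absorbed = emitted ⇒ πR²·S(1−A) = 4πR²·σT_eq⁴, so T_eq⁴ = S(1−A)/(4σ).
T_eq = [4400 × 0.40 / (4 × 5.67×10⁻⁸)]^(1/4) = (7.76×10⁹)^(1/4) = 297 K.

T_eq ≈ 297 K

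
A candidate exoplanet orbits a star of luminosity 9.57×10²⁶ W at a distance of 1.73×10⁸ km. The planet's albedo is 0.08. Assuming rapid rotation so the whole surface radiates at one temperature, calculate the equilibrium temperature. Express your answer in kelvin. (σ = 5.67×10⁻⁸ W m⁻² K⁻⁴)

T_eq ≈ 319 K

d = 1.73×10⁸ km = 1.73×10¹¹ m.
Flux: S = L/(4πd²) = 9.57×10²⁶/(4π×(1.73×10¹¹)²) = 2540 W m⁻².
Energy balance: absorbed = emitted ⇒ πR²·S(1−A) = 4πR²·σT_eq⁴, so T_eq⁴ = S(1−A)/(4σ).
T_eq = [2540 × 0.92 / (4 × 5.67×10⁻⁸)]^(1/4) = (1.03×10¹⁰)^(1/4) = 319 K.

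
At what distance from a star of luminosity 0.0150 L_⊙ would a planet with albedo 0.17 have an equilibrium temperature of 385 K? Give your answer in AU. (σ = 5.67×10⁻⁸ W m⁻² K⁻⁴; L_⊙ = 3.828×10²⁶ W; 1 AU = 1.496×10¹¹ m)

d ≈ 0.0583 AU

L = 0.0150 × 3.828×10²⁶ = 5.74×10²⁴ W.
From T_eq⁴ = L(1−A)/(16πσd²): d = √[L(1−A)/(16πσT_eq⁴)].
d = √[5.74×10²⁴ × 0.83 / (16π × 5.67×10⁻⁸ × (385)⁴)] = 8.72×10⁹ m = 0.0583 AU.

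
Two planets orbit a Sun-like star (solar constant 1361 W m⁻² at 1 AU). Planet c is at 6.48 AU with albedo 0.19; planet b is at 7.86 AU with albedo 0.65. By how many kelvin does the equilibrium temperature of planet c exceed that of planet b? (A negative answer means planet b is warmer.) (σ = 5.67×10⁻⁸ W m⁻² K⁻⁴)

ΔT ≈ 27.4 K

T_eq = [S₀(1−A)/(4σd²)]^(1/4), so T ∝ (1−A)^(1/4) / √d.
T₁ = [1361×0.81/(4×5.67×10⁻⁸×6.48²)]^(1/4) = 103.73 K.
T₂ = [1361×0.35/(4×5.67×10⁻⁸×7.86²)]^(1/4) = 76.36 K.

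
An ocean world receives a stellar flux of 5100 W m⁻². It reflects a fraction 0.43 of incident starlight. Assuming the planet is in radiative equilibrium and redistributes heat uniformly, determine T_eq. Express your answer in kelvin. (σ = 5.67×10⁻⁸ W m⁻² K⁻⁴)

T_eq ≈ 336 K

Energy balance: absorbed = emitted ⇒ πR²·S(1−A) = 4πR²·σT_eq⁴, so T_eq⁴ = S(1−A)/(4σ).
T_eq = [5100 × 0.57 / (4 × 5.67×10⁻⁸)]^(1/4) = (1.28×10¹⁰)^(1/4) = 336 K.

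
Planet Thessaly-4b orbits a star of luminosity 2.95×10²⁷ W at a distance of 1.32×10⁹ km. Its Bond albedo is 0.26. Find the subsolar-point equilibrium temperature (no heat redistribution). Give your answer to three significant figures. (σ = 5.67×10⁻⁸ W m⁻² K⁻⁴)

T_ss ≈ 205 K

d = 1.32×10⁹ km = 1.32×10¹² m.
Flux: S = L/(4πd²) = 2.95×10²⁷/(4π×(1.32×10¹²)²) = 135 W m⁻².
At the subsolar point the surface absorbs S(1−A) and emits σT⁴ per unit area — no factor of 4, since only the local patch is in balance.
T = [135 × 0.74 / 5.67×10⁻⁸]^(1/4) = (1.76×10⁹)^(1/4) = 205 K.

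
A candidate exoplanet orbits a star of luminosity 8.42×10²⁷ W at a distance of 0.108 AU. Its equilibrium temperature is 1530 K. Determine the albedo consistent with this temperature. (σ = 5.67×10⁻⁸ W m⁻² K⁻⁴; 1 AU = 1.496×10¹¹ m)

d = 0.108 AU = 1.62×10¹⁰ m.
Flux: S = L/(4πd²) = 8.42×10²⁷/(4π×(1.62×10¹⁰)²) = 2.57×10⁶ W m⁻².
From T_eq⁴ = S(1−A)/(4σ): 1−A = 4σT_eq⁴/S.
1−A = 4 × 5.67×10⁻⁸ × (1530)⁴ / 2.57×10⁶ = 0.484.

A ≈ 0.52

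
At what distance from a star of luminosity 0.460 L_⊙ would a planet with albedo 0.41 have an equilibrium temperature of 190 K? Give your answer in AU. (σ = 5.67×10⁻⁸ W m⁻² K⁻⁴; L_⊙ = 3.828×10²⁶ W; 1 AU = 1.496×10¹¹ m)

L = 0.460 × 3.828×10²⁶ = 1.76×10²⁶ W.
From T_eq⁴ = L(1−A)/(16πσd²): d = √[L(1−A)/(16πσT_eq⁴)].
d = √[1.76×10²⁶ × 0.59 / (16π × 5.67×10⁻⁸ × (190)⁴)] = 1.67×10¹¹ m = 1.12 AU.

d ≈ 1.12 AU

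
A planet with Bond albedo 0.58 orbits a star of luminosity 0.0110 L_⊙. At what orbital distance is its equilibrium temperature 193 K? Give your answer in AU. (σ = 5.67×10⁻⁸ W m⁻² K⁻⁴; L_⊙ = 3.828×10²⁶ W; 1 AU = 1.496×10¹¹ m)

L = 0.0110 × 3.828×10²⁶ = 4.21×10²⁴ W.
From T_eq⁴ = L(1−A)/(16πσd²): d = √[L(1−A)/(16πσT_eq⁴)].
d = √[4.21×10²⁴ × 0.42 / (16π × 5.67×10⁻⁸ × (193)⁴)] = 2.11×10¹⁰ m = 0.141 AU.

d ≈ 0.141 AU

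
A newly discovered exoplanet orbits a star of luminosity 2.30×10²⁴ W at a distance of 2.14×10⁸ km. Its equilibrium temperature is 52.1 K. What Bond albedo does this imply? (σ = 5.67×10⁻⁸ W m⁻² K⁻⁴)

d = 2.14×10⁸ km = 2.14×10¹¹ m.
Flux: S = L/(4πd²) = 2.30×10²⁴/(4π×(2.14×10¹¹)²) = 4.00 W m⁻².
From T_eq⁴ = S(1−A)/(4σ): 1−A = 4σT_eq⁴/S.
1−A = 4 × 5.67×10⁻⁸ × (52.1)⁴ / 4.00 = 0.418.

A ≈ 0.58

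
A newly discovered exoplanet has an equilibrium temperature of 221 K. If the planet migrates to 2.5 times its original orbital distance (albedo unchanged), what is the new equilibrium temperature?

T_eq ≈ 140 K

T_eq ∝ L^(1/4) · d^(−1/2).
T′ = 221 / 2.5^(1/2) = 140 K.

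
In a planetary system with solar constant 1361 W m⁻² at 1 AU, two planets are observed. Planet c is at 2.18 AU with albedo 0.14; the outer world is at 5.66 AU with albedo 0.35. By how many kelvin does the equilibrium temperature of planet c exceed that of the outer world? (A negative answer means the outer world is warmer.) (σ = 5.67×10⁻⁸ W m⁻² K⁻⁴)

T_eq = [S₀(1−A)/(4σd²)]^(1/4), so T ∝ (1−A)^(1/4) / √d.
T₁ = [1361×0.86/(4×5.67×10⁻⁸×2.18²)]^(1/4) = 181.53 K.
T₂ = [1361×0.65/(4×5.67×10⁻⁸×5.66²)]^(1/4) = 105.04 K.

ΔT ≈ 76.5 K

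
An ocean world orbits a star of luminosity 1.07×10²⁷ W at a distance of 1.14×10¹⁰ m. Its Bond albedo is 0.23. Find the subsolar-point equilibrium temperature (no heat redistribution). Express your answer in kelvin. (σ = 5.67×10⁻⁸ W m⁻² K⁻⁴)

Flux: S = L/(4πd²) = 1.07×10²⁷/(4π×(1.14×10¹⁰)²) = 6.55×10⁵ W m⁻².
At the subsolar point the surface absorbs S(1−A) and emits σT⁴ per unit area — no factor of 4, since only the local patch is in balance.
T = [6.55×10⁵ × 0.77 / 5.67×10⁻⁸]^(1/4) = (8.90×10¹²)^(1/4) = 1730 K.

T_ss ≈ 1730 K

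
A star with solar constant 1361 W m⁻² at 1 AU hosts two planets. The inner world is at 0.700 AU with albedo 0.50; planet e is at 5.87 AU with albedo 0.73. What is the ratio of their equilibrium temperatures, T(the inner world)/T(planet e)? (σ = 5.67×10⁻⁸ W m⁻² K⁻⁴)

T₁/T₂ ≈ 3.378

T_eq = [S₀(1−A)/(4σd²)]^(1/4), so T ∝ (1−A)^(1/4) / √d.
T₁ = [1361×0.50/(4×5.67×10⁻⁸×0.700²)]^(1/4) = 279.74 K.
T₂ = [1361×0.27/(4×5.67×10⁻⁸×5.87²)]^(1/4) = 82.81 K.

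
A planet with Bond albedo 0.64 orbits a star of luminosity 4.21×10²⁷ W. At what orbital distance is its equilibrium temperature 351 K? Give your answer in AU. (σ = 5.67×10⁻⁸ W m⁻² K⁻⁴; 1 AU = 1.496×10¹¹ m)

d ≈ 1.25 AU

From T_eq⁴ = L(1−A)/(16πσd²): d = √[L(1−A)/(16πσT_eq⁴)].
d = √[4.21×10²⁷ × 0.36 / (16π × 5.67×10⁻⁸ × (351)⁴)] = 1.87×10¹¹ m = 1.25 AU.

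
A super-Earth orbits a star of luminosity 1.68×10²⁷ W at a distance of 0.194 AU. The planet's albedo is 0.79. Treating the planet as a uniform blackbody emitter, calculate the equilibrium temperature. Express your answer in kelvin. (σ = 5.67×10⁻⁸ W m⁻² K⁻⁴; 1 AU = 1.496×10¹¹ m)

d = 0.194 AU = 2.90×10¹⁰ m.
Flux: S = L/(4πd²) = 1.68×10²⁷/(4π×(2.90×10¹⁰)²) = 1.59×10⁵ W m⁻².
Energy balance: absorbed = emitted ⇒ πR²·S(1−A) = 4πR²·σT_eq⁴, so T_eq⁴ = S(1−A)/(4σ).
T_eq = [1.59×10⁵ × 0.21 / (4 × 5.67×10⁻⁸)]^(1/4) = (1.47×10¹¹)^(1/4) = 619 K.

T_eq ≈ 619 K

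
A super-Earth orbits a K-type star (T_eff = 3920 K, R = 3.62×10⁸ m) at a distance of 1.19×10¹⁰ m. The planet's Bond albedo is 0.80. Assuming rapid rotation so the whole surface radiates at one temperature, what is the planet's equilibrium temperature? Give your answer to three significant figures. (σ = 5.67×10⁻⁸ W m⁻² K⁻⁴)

L = 4πR_⋆²σT_⋆⁴ = 4π(3.62×10⁸)² × 5.67×10⁻⁸ × (3920)⁴ = 2.20×10²⁵ W.
S = L/(4πd²) = 1.24×10⁴ W m⁻².
Energy balance: absorbed = emitted ⇒ πR²·S(1−A) = 4πR²·σT_eq⁴, so T_eq⁴ = S(1−A)/(4σ).
T_eq = [1.24×10⁴ × 0.20 / (4 × 5.67×10⁻⁸)]^(1/4) = (1.09×10¹⁰)^(1/4) = 323 K.

T_eq ≈ 323 K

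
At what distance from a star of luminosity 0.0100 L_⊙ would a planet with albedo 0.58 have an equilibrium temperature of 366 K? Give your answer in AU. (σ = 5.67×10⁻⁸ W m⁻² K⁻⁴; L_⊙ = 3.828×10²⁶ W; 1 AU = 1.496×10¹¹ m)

d ≈ 0.0375 AU

L = 0.0100 × 3.828×10²⁶ = 3.83×10²⁴ W.
From T_eq⁴ = L(1−A)/(16πσd²): d = √[L(1−A)/(16πσT_eq⁴)].
d = √[3.83×10²⁴ × 0.42 / (16π × 5.67×10⁻⁸ × (366)⁴)] = 5.61×10⁹ m = 0.0375 AU.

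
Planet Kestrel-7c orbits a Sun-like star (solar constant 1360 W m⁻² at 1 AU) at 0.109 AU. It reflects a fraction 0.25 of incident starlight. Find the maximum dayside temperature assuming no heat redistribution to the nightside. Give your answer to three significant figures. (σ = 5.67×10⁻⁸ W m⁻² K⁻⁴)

T_ss ≈ 1110 K

Flux at 0.109 AU: S = 1360/0.109² = 1.14×10⁵ W m⁻².
With no redistribution each surface element balances locally: S(1−A) = σT⁴.
T = [1.14×10⁵ × 0.75 / 5.67×10⁻⁸]^(1/4) = (1.51×10¹²)^(1/4) = 1110 K.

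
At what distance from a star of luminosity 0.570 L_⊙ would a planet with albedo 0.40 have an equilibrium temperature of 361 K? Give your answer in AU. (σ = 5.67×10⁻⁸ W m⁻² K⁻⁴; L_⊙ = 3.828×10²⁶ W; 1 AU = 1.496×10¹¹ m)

d ≈ 0.348 AU

L = 0.570 × 3.828×10²⁶ = 2.18×10²⁶ W.
From T_eq⁴ = L(1−A)/(16πσd²): d = √[L(1−A)/(16πσT_eq⁴)].
d = √[2.18×10²⁶ × 0.60 / (16π × 5.67×10⁻⁸ × (361)⁴)] = 5.20×10¹⁰ m = 0.348 AU.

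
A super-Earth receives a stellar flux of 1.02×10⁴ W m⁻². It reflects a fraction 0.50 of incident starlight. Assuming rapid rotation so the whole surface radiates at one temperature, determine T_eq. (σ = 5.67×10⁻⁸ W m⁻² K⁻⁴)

Energy balance: absorbed = emitted ⇒ πR²·S(1−A) = 4πR²·σT_eq⁴, so T_eq⁴ = S(1−A)/(4σ).
T_eq = [1.02×10⁴ × 0.50 / (4 × 5.67×10⁻⁸)]^(1/4) = (2.25×10¹⁰)^(1/4) = 387 K.

T_eq ≈ 387 K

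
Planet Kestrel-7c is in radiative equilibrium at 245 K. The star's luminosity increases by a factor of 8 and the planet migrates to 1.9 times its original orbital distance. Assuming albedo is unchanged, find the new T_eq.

T_eq ∝ L^(1/4) · d^(−1/2).
T′ = 245 × 8^(1/4) / 1.9^(1/2) = 299 K.

T_eq ≈ 299 K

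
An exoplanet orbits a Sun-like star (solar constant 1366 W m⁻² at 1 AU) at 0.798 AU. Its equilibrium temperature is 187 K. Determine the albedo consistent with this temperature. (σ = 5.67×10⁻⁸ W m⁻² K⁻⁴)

Flux at 0.798 AU: S = 1366/0.798² = 2150 W m⁻².
From T_eq⁴ = S(1−A)/(4σ): 1−A = 4σT_eq⁴/S.
1−A = 4 × 5.67×10⁻⁸ × (187)⁴ / 2150 = 0.129.

A ≈ 0.87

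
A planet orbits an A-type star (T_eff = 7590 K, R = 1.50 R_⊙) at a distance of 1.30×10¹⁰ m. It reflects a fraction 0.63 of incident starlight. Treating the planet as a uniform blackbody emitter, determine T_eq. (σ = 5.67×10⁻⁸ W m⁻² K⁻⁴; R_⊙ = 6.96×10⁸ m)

T_eq ≈ 1190 K

R_⋆ = 1.50 × 6.96×10⁸ = 1.04×10⁹ m.
L = 4πR_⋆²σT_⋆⁴ = 4π(1.04×10⁹)² × 5.67×10⁻⁸ × (7590)⁴ = 2.58×10²⁷ W.
S = L/(4πd²) = 1.21×10⁶ W m⁻².
Energy balance: absorbed = emitted ⇒ πR²·S(1−A) = 4πR²·σT_eq⁴, so T_eq⁴ = S(1−A)/(4σ).
T_eq = [1.21×10⁶ × 0.37 / (4 × 5.67×10⁻⁸)]^(1/4) = (1.98×10¹²)^(1/4) = 1190 K.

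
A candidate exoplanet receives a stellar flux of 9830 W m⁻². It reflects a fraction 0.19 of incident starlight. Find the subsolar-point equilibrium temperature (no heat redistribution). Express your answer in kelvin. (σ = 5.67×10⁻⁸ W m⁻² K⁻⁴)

At the subsolar point the surface absorbs S(1−A) and emits σT⁴ per unit area — no factor of 4, since only the local patch is in balance.
T = [9830 × 0.81 / 5.67×10⁻⁸]^(1/4) = (1.40×10¹¹)^(1/4) = 612 K.

T_ss ≈ 612 K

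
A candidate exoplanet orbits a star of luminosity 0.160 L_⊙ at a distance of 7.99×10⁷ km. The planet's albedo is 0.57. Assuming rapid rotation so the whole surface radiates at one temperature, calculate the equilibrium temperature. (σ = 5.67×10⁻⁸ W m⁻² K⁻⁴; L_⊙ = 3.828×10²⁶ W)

T_eq ≈ 195 K

d = 7.99×10⁷ km = 7.99×10¹⁰ m.
L = 0.160 × 3.828×10²⁶ = 6.12×10²⁵ W.
Flux: S = L/(4πd²) = 6.12×10²⁵/(4π×(7.99×10¹⁰)²) = 763 W m⁻².
Energy balance: absorbed = emitted ⇒ πR²·S(1−A) = 4πR²·σT_eq⁴, so T_eq⁴ = S(1−A)/(4σ).
T_eq = [763 × 0.43 / (4 × 5.67×10⁻⁸)]^(1/4) = (1.45×10⁹)^(1/4) = 195 K.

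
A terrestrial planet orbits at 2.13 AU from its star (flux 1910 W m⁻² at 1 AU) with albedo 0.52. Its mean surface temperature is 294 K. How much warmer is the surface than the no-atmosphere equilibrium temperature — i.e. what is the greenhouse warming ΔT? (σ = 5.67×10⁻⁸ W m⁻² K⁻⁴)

ΔT ≈ 121.2 K

S = 1910/2.13² = 421.0 W m⁻².
T_eq = [S(1−A)/(4σ)]^(1/4) = [421.0×0.48/(4×5.67×10⁻⁸)]^(1/4) = 172.8 K.
ΔT = T_surf − T_eq = 294 − 172.8.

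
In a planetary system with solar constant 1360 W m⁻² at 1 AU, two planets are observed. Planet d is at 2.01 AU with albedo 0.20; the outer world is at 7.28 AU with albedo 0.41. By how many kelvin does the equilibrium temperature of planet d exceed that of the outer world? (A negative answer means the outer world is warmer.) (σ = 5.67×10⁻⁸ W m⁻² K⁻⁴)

ΔT ≈ 95.2 K

T_eq = [S₀(1−A)/(4σd²)]^(1/4), so T ∝ (1−A)^(1/4) / √d.
T₁ = [1360×0.80/(4×5.67×10⁻⁸×2.01²)]^(1/4) = 185.63 K.
T₂ = [1360×0.59/(4×5.67×10⁻⁸×7.28²)]^(1/4) = 90.39 K.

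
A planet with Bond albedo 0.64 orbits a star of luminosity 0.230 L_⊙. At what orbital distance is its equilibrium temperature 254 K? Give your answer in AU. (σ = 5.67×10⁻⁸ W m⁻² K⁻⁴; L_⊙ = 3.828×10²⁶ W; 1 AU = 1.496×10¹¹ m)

L = 0.230 × 3.828×10²⁶ = 8.80×10²⁵ W.
From T_eq⁴ = L(1−A)/(16πσd²): d = √[L(1−A)/(16πσT_eq⁴)].
d = √[8.80×10²⁵ × 0.36 / (16π × 5.67×10⁻⁸ × (254)⁴)] = 5.17×10¹⁰ m = 0.346 AU.

d ≈ 0.346 AU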